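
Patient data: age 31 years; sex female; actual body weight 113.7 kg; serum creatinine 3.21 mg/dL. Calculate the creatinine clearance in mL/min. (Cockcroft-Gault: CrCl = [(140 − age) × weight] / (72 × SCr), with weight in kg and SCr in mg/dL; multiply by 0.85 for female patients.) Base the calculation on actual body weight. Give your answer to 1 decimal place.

CrCl = (140 − 31) × 113.7 / (72 × 3.21) × 0.85 = 12393.3 / 231.12 × 0.85 ≈ 45.6 mL/min

45.6 mL/min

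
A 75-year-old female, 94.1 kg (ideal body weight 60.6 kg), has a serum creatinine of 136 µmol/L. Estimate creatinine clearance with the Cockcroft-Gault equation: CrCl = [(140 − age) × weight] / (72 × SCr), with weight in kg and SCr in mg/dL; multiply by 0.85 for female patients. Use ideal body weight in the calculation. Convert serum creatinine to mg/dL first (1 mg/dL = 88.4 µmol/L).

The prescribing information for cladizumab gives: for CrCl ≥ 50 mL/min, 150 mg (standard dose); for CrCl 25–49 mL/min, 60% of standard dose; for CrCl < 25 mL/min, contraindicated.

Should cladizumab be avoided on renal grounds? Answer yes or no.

SCr = 136 / 88.4 = 1.538 mg/dL
CrCl = (140 − 75) × 60.6 / (72 × 1.538) × 0.85 = 3939.0 / 110.74 × 0.85 ≈ 30.2 mL/min
CrCl ≈ 30 mL/min, which is ≥ 25 mL/min.

no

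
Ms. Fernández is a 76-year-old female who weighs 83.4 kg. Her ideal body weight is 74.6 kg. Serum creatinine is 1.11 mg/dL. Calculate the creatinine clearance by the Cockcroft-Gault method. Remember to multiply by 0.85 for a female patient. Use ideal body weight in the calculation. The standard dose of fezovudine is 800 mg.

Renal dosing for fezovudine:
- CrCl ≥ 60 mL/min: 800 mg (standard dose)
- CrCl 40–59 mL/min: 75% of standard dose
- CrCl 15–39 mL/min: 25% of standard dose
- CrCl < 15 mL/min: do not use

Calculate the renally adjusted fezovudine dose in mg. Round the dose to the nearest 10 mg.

600 mg

CrCl = (140 − 76) × 74.6 / (72 × 1.11) × 0.85 = 4774.4 / 79.92 × 0.85 ≈ 50.8 mL/min
CrCl ≈ 51 mL/min → bracket 40–59 mL/min.
75% of 800 mg = 600 mg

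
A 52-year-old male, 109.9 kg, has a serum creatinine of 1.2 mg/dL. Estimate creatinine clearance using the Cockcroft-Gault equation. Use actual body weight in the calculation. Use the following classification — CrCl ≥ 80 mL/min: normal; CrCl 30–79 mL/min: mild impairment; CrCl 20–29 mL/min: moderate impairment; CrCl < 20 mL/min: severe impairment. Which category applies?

normal

CrCl = (140 − 52) × 109.9 / (72 × 1.2) = 9671.2 / 86.40 ≈ 111.9 mL/min
112 mL/min falls in the 'normal' range.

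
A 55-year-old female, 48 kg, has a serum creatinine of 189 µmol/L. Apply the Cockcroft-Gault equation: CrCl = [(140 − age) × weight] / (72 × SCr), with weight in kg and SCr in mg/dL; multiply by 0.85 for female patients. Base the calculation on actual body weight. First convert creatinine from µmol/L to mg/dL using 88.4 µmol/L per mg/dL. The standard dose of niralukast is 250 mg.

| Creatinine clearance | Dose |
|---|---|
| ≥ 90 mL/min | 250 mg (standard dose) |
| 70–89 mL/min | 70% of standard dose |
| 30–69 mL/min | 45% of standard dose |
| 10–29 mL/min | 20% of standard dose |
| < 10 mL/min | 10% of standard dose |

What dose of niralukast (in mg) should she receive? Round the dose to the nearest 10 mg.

SCr = 189 / 88.4 = 2.138 mg/dL
CrCl = (140 − 55) × 48 / (72 × 2.138) × 0.85 = 4080.0 / 153.94 × 0.85 ≈ 22.5 mL/min
CrCl ≈ 23 mL/min → bracket 10–29 mL/min.
20% of 250 mg = 50 mg

50 mg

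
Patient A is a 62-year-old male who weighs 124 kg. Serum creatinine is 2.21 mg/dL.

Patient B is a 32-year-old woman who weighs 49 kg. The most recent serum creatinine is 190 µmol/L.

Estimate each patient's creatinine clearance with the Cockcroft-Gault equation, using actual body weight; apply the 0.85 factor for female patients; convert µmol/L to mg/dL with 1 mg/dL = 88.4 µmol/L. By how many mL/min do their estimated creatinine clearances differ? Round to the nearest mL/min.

32 mL/min

Patient A: CrCl = (140 − 62) × 124 / (72 × 2.21) = 9672.0 / 159.12 ≈ 60.8 mL/min
Patient B: SCr = 190 / 88.4 = 2.149 mg/dL
Patient B: CrCl = (140 − 32) × 49 / (72 × 2.149) × 0.85 = 5292.0 / 154.73 × 0.85 ≈ 29.1 mL/min
|60.8 − 29.1| = 31.7 mL/min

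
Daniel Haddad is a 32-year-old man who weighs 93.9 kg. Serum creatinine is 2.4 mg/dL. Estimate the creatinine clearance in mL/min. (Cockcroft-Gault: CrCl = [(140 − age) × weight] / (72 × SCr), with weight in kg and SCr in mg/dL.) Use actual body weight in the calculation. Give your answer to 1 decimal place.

CrCl = (140 − 32) × 93.9 / (72 × 2.4) = 10141.2 / 172.80 ≈ 58.7 mL/min

58.7 mL/min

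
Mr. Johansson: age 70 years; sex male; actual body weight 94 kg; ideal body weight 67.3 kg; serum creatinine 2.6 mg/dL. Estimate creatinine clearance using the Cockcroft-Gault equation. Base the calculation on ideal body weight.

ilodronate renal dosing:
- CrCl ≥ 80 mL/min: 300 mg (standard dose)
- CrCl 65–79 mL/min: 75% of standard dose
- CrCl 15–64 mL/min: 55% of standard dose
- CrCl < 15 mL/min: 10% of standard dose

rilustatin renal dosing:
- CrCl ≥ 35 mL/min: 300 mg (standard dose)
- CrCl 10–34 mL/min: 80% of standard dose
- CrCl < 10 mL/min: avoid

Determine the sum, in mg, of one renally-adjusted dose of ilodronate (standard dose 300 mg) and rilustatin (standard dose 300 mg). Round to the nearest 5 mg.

CrCl = (140 − 70) × 67.3 / (72 × 2.6) = 4711.0 / 187.20 ≈ 25.2 mL/min
CrCl ≈ 25 mL/min.
ilodronate: 15–64 mL/min → 55% of 300 mg = 165 mg.
rilustatin: 10–34 mL/min → 80% of 300 mg = 240 mg.
Total = 165 + 240 = 405 mg.

405 mg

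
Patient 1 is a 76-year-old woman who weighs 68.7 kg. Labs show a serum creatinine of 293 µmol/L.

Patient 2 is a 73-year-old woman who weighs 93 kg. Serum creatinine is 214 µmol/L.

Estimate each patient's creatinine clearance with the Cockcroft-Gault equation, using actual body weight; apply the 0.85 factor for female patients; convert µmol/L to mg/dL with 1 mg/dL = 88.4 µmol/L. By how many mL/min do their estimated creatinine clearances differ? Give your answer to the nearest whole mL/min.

Patient 1: SCr = 293 / 88.4 = 3.314 mg/dL
Patient 1: CrCl = (140 − 76) × 68.7 / (72 × 3.314) × 0.85 = 4396.8 / 238.61 × 0.85 ≈ 15.7 mL/min
Patient 2: SCr = 214 / 88.4 = 2.421 mg/dL
Patient 2: CrCl = (140 − 73) × 93 / (72 × 2.421) × 0.85 = 6231.0 / 174.31 × 0.85 ≈ 30.4 mL/min
|15.7 − 30.4| = 14.7 mL/min

15 mL/min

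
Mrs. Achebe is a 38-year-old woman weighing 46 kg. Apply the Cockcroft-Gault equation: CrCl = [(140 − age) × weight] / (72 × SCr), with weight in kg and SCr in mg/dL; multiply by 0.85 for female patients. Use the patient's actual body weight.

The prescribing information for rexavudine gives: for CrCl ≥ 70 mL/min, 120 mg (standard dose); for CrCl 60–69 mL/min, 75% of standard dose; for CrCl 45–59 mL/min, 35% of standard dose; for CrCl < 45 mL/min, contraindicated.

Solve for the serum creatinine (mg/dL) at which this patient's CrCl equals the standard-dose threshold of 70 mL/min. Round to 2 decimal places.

Standard dose requires CrCl ≥ 70 mL/min.
Set (140 − 38) × 46 × 0.85 / (72 × SCr) = 70
SCr = (140 − 38) × 46 × 0.85 / (72 × 70) = 0.791 mg/dL

0.79 mg/dL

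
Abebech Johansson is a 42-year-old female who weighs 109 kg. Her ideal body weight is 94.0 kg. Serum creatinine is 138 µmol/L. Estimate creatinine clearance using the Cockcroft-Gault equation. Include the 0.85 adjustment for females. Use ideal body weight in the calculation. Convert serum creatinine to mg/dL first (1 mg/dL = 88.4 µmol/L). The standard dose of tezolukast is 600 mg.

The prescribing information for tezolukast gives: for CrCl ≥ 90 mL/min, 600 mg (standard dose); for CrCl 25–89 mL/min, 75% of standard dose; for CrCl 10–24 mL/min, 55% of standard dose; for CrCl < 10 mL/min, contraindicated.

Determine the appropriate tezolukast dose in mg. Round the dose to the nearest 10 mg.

SCr = 138 / 88.4 = 1.561 mg/dL
CrCl = (140 − 42) × 94 / (72 × 1.561) × 0.85 = 9212.0 / 112.39 × 0.85 ≈ 69.7 mL/min
CrCl ≈ 70 mL/min → bracket 25–89 mL/min.
75% of 600 mg = 450 mg

450 mg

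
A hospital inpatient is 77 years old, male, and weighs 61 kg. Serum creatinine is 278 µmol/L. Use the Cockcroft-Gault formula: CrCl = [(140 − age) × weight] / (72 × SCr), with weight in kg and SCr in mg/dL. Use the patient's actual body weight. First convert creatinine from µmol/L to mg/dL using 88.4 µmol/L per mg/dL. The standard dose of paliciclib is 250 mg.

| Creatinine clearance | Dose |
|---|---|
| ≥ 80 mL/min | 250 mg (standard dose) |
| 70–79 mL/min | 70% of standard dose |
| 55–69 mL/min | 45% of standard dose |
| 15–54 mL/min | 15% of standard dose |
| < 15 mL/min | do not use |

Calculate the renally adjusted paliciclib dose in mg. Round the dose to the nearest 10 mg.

SCr = 278 / 88.4 = 3.145 mg/dL
CrCl = (140 − 77) × 61 / (72 × 3.145) = 3843.0 / 226.44 ≈ 17.0 mL/min
CrCl ≈ 17 mL/min → bracket 15–54 mL/min.
15% of 250 mg = 37.5 mg → 40 mg

40 mg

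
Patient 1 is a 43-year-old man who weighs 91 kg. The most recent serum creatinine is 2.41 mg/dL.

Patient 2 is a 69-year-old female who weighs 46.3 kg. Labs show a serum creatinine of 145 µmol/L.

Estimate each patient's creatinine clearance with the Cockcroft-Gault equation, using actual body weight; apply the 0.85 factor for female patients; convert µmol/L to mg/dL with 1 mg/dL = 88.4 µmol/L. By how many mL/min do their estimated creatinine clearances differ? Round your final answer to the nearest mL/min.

27 mL/min

Patient 1: CrCl = (140 − 43) × 91 / (72 × 2.41) = 8827.0 / 173.52 ≈ 50.9 mL/min
Patient 2: SCr = 145 / 88.4 = 1.64 mg/dL
Patient 2: CrCl = (140 − 69) × 46.3 / (72 × 1.64) × 0.85 = 3287.3 / 118.08 × 0.85 ≈ 23.7 mL/min
|50.9 − 23.7| = 27.2 mL/min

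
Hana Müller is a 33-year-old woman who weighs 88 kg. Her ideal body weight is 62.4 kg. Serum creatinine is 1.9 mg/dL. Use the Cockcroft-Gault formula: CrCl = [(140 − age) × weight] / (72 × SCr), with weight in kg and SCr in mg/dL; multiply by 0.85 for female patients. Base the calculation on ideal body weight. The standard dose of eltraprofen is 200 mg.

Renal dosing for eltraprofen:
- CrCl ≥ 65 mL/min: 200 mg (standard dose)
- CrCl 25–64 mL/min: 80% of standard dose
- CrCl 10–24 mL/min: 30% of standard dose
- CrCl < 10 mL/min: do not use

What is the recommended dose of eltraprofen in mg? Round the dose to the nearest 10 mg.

160 mg

CrCl = (140 − 33) × 62.4 / (72 × 1.9) × 0.85 = 6676.8 / 136.80 × 0.85 ≈ 41.5 mL/min
CrCl ≈ 41 mL/min → bracket 25–64 mL/min.
80% of 200 mg = 160 mg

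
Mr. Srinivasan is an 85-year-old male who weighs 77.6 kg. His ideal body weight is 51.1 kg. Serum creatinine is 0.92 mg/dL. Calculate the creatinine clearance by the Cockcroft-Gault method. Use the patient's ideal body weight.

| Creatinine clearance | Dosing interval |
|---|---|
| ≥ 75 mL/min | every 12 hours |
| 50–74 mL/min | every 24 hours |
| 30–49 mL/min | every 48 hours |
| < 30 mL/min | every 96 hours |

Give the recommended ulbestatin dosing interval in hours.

CrCl = (140 − 85) × 51.1 / (72 × 0.92) = 2810.5 / 66.24 ≈ 42.4 mL/min
CrCl ≈ 42 mL/min → bracket 30–49 mL/min → every 48 hours.

every 48 hours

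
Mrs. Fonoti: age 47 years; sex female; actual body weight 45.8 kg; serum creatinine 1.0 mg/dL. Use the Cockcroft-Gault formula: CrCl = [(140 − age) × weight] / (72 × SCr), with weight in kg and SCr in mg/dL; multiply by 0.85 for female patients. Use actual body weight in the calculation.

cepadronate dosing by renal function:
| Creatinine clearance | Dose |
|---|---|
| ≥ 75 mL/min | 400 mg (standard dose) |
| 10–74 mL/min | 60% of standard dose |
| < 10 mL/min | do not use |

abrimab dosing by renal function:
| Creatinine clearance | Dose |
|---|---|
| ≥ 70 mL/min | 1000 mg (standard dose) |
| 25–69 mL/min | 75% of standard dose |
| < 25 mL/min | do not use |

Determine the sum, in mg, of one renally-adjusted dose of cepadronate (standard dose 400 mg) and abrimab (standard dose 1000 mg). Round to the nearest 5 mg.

CrCl = (140 − 47) × 45.8 / (72 × 1) × 0.85 = 4259.4 / 72.00 × 0.85 ≈ 50.3 mL/min
CrCl ≈ 50 mL/min.
cepadronate: 10–74 mL/min → 60% of 400 mg = 240 mg.
abrimab: 25–69 mL/min → 75% of 1000 mg = 750 mg.
Total = 240 + 750 = 990 mg.

990 mg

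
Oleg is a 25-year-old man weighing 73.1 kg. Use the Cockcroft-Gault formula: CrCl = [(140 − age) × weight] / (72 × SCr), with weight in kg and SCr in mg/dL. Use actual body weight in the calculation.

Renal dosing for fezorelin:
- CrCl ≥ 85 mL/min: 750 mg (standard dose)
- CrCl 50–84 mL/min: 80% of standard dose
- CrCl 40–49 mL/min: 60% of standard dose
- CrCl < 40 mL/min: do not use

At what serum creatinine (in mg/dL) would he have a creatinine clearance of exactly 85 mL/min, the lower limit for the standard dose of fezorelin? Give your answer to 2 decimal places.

Standard dose requires CrCl ≥ 85 mL/min.
Set (140 − 25) × 73.1 / (72 × SCr) = 85
SCr = (140 − 25) × 73.1 / (72 × 85) = 1.374 mg/dL

1.37 mg/dL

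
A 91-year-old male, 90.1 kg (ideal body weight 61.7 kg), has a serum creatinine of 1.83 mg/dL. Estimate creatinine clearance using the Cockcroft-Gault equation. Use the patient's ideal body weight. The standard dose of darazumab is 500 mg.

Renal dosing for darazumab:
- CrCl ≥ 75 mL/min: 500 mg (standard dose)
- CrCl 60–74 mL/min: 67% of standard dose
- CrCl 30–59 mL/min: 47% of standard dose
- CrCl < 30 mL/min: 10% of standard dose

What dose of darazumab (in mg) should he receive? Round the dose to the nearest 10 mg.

CrCl = (140 − 91) × 61.7 / (72 × 1.83) = 3023.3 / 131.76 ≈ 22.9 mL/min
CrCl ≈ 23 mL/min → bracket < 30 mL/min.
10% of 500 mg = 50 mg

50 mg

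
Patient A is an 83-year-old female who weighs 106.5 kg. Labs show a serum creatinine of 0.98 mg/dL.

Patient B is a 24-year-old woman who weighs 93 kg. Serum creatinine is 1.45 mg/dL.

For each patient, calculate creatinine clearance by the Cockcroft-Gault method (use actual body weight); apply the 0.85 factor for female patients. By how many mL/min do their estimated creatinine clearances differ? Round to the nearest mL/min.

15 mL/min

Patient A: CrCl = (140 − 83) × 106.5 / (72 × 0.98) × 0.85 = 6070.5 / 70.56 × 0.85 ≈ 73.1 mL/min
Patient B: CrCl = (140 − 24) × 93 / (72 × 1.45) × 0.85 = 10788.0 / 104.40 × 0.85 ≈ 87.8 mL/min
|73.1 − 87.8| = 14.7 mL/min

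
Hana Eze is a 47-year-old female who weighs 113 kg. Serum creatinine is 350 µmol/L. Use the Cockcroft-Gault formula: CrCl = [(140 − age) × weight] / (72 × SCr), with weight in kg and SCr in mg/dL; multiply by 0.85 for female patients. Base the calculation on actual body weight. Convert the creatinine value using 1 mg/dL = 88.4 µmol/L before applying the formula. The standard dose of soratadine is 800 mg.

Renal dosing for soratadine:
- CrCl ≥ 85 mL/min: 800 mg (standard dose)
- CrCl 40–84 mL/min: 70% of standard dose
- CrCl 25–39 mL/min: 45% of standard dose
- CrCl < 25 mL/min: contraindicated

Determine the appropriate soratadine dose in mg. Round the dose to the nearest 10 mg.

360 mg

SCr = 350 / 88.4 = 3.959 mg/dL
CrCl = (140 − 47) × 113 / (72 × 3.959) × 0.85 = 10509.0 / 285.05 × 0.85 ≈ 31.3 mL/min
CrCl ≈ 31 mL/min → bracket 25–39 mL/min.
45% of 800 mg = 360 mg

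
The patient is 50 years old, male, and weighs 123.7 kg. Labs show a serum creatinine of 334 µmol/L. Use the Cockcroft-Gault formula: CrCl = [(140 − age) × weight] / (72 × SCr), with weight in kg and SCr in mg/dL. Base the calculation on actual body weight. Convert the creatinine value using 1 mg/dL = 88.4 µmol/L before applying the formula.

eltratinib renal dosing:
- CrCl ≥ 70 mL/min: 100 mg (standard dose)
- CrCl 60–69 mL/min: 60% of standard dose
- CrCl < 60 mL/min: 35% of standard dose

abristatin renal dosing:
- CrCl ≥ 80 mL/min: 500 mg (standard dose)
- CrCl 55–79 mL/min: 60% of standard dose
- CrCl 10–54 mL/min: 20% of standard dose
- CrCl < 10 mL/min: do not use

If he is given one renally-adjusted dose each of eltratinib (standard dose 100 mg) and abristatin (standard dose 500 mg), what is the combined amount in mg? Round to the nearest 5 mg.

135 mg

SCr = 334 / 88.4 = 3.778 mg/dL
CrCl = (140 − 50) × 123.7 / (72 × 3.778) = 11133.0 / 272.02 ≈ 40.9 mL/min
CrCl ≈ 41 mL/min.
eltratinib: < 60 mL/min → 35% of 100 mg = 35 mg.
abristatin: 10–54 mL/min → 20% of 500 mg = 100 mg.
Total = 35 + 100 = 135 mg.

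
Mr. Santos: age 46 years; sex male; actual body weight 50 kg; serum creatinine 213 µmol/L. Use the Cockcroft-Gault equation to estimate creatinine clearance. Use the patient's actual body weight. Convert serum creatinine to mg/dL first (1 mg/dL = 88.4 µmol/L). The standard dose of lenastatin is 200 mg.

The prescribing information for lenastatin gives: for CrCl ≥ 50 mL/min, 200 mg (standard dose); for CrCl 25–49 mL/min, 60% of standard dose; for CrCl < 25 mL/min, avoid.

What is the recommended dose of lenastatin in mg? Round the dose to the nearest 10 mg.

SCr = 213 / 88.4 = 2.41 mg/dL
CrCl = (140 − 46) × 50 / (72 × 2.41) = 4700.0 / 173.52 ≈ 27.1 mL/min
CrCl ≈ 27 mL/min → bracket 25–49 mL/min.
60% of 200 mg = 120 mg

120 mg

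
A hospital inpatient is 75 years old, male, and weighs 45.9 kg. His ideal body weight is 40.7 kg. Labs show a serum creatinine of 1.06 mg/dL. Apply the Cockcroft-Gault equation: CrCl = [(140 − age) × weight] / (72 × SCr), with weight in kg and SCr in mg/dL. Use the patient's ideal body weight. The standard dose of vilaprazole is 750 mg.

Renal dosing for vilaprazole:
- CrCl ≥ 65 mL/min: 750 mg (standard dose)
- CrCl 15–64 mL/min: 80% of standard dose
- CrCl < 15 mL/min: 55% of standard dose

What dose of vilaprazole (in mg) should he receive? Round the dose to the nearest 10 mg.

600 mg

CrCl = (140 − 75) × 40.7 / (72 × 1.06) = 2645.5 / 76.32 ≈ 34.7 mL/min
CrCl ≈ 35 mL/min → bracket 15–64 mL/min.
80% of 750 mg = 600 mg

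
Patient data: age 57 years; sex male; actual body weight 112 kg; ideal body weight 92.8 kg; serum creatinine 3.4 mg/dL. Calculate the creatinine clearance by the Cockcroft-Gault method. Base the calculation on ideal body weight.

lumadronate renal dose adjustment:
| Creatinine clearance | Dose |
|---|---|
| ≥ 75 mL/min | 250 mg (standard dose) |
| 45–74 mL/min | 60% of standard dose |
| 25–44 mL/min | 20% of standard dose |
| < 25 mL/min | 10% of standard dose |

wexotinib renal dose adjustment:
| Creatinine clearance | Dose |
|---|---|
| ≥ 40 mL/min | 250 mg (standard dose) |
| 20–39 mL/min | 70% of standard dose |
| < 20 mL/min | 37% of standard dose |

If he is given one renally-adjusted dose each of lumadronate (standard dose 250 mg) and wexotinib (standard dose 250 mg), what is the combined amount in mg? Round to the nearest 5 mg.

225 mg

CrCl = (140 − 57) × 92.8 / (72 × 3.4) = 7702.4 / 244.80 ≈ 31.5 mL/min
CrCl ≈ 31 mL/min.
lumadronate: 25–44 mL/min → 20% of 250 mg = 50 mg.
wexotinib: 20–39 mL/min → 70% of 250 mg = 175 mg.
Total = 50 + 175 = 225 mg.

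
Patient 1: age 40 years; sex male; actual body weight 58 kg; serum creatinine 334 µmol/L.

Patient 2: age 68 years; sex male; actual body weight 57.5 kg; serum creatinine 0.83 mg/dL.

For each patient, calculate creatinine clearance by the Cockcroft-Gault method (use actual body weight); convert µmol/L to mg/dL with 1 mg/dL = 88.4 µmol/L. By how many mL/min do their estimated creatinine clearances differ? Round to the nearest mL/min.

48 mL/min

Patient 1: SCr = 334 / 88.4 = 3.778 mg/dL
Patient 1: CrCl = (140 − 40) × 58 / (72 × 3.778) = 5800.0 / 272.02 ≈ 21.3 mL/min
Patient 2: CrCl = (140 − 68) × 57.5 / (72 × 0.83) = 4140.0 / 59.76 ≈ 69.3 mL/min
|21.3 − 69.3| = 48.0 mL/min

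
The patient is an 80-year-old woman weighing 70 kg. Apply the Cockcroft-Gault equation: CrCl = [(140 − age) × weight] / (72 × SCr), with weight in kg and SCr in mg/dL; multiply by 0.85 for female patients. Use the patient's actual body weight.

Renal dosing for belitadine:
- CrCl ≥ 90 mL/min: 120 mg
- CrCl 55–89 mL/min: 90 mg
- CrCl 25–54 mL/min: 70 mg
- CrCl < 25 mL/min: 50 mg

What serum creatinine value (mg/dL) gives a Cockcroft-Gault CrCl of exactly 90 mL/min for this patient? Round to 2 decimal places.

Standard dose requires CrCl ≥ 90 mL/min.
Set (140 − 80) × 70 × 0.85 / (72 × SCr) = 90
SCr = (140 − 80) × 70 × 0.85 / (72 × 90) = 0.551 mg/dL

0.55 mg/dL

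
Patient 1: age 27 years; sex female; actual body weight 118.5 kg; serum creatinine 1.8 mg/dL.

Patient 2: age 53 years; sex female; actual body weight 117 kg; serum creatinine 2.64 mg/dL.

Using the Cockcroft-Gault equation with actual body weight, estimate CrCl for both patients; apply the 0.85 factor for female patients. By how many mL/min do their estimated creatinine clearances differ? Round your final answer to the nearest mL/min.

Patient 1: CrCl = (140 − 27) × 118.5 / (72 × 1.8) × 0.85 = 13390.5 / 129.60 × 0.85 ≈ 87.8 mL/min
Patient 2: CrCl = (140 − 53) × 117 / (72 × 2.64) × 0.85 = 10179.0 / 190.08 × 0.85 ≈ 45.5 mL/min
|87.8 − 45.5| = 42.3 mL/min

42 mL/min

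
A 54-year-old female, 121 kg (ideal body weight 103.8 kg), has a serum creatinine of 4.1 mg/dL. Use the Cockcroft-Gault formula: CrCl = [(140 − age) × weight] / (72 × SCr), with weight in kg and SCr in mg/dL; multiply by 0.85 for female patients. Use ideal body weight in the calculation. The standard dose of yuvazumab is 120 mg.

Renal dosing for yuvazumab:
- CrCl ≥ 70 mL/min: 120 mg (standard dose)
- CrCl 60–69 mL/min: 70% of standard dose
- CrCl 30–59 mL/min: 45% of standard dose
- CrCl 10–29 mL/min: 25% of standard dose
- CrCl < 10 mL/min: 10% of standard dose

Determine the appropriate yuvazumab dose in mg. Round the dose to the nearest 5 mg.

CrCl = (140 − 54) × 103.8 / (72 × 4.1) × 0.85 = 8926.8 / 295.20 × 0.85 ≈ 25.7 mL/min
CrCl ≈ 26 mL/min → bracket 10–29 mL/min.
25% of 120 mg = 30 mg

30 mg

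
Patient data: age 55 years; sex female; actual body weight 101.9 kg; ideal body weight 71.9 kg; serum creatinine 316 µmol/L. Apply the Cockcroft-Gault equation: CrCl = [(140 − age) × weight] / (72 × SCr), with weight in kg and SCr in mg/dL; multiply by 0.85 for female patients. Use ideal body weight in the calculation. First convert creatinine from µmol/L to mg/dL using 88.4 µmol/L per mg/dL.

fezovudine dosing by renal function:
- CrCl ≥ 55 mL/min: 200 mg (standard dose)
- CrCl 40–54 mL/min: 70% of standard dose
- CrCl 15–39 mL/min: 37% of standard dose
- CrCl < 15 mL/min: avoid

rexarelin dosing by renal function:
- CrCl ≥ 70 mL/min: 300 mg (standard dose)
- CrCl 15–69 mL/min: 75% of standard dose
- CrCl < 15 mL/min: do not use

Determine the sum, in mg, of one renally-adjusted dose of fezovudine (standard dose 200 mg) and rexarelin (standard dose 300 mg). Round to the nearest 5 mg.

300 mg

SCr = 316 / 88.4 = 3.575 mg/dL
CrCl = (140 − 55) × 71.9 / (72 × 3.575) × 0.85 = 6111.5 / 257.40 × 0.85 ≈ 20.2 mL/min
CrCl ≈ 20 mL/min.
fezovudine: 15–39 mL/min → 37% of 200 mg = 74 mg.
rexarelin: 15–69 mL/min → 75% of 300 mg = 225 mg.
Total = 74 + 225 = 299 mg.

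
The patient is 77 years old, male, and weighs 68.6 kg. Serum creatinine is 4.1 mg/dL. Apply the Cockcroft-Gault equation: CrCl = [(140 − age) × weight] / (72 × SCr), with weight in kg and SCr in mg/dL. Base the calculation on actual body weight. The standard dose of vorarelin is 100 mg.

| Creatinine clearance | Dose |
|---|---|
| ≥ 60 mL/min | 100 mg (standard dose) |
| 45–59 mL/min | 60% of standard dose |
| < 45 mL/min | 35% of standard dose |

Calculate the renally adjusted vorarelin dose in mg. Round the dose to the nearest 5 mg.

35 mg

CrCl = (140 − 77) × 68.6 / (72 × 4.1) = 4321.8 / 295.20 ≈ 14.6 mL/min
CrCl ≈ 15 mL/min → bracket < 45 mL/min.
35% of 100 mg = 35 mg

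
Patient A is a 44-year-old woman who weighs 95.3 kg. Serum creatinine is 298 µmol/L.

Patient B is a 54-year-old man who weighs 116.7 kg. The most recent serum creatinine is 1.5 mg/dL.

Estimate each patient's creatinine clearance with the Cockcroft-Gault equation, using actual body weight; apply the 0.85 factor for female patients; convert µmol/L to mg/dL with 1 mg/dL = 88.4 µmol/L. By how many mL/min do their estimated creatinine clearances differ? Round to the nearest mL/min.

61 mL/min

Patient A: SCr = 298 / 88.4 = 3.371 mg/dL
Patient A: CrCl = (140 − 44) × 95.3 / (72 × 3.371) × 0.85 = 9148.8 / 242.71 × 0.85 ≈ 32.0 mL/min
Patient B: CrCl = (140 − 54) × 116.7 / (72 × 1.5) = 10036.2 / 108.00 ≈ 92.9 mL/min
|32.0 − 92.9| = 60.9 mL/min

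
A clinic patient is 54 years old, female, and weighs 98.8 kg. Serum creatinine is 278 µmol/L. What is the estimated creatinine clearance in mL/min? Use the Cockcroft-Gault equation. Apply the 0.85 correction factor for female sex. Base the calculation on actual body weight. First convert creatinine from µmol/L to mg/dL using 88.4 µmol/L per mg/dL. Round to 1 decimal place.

SCr = 278 / 88.4 = 3.145 mg/dL
CrCl = (140 − 54) × 98.8 / (72 × 3.145) × 0.85 = 8496.8 / 226.44 × 0.85 ≈ 31.9 mL/min

31.9 mL/min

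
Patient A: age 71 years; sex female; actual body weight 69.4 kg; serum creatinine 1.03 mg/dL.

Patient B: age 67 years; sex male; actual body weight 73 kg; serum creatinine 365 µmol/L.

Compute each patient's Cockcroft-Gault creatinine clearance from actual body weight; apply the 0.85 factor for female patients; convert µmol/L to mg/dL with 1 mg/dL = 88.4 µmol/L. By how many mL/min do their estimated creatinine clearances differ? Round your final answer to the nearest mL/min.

37 mL/min

Patient A: CrCl = (140 − 71) × 69.4 / (72 × 1.03) × 0.85 = 4788.6 / 74.16 × 0.85 ≈ 54.9 mL/min
Patient B: SCr = 365 / 88.4 = 4.129 mg/dL
Patient B: CrCl = (140 − 67) × 73 / (72 × 4.129) = 5329.0 / 297.29 ≈ 17.9 mL/min
|54.9 − 17.9| = 37.0 mL/min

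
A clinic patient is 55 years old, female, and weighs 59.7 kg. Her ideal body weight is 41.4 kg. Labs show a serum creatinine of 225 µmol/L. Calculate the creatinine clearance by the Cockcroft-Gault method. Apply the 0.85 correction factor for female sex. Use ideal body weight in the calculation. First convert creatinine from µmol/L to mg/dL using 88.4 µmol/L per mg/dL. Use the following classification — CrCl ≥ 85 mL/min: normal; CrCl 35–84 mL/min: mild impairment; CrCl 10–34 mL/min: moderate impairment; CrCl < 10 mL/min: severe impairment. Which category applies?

SCr = 225 / 88.4 = 2.545 mg/dL
CrCl = (140 − 55) × 41.4 / (72 × 2.545) × 0.85 = 3519.0 / 183.24 × 0.85 ≈ 16.3 mL/min
16 mL/min falls in the 'moderate impairment' range.

moderate impairment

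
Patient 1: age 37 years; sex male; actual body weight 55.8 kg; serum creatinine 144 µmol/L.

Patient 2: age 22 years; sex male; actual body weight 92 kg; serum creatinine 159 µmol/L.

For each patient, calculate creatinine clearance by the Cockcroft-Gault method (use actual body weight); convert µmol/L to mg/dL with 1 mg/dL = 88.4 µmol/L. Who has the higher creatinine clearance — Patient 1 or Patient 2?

Patient 1: SCr = 144 / 88.4 = 1.629 mg/dL
Patient 1: CrCl = (140 − 37) × 55.8 / (72 × 1.629) = 5747.4 / 117.29 ≈ 49.0 mL/min
Patient 2: SCr = 159 / 88.4 = 1.799 mg/dL
Patient 2: CrCl = (140 − 22) × 92 / (72 × 1.799) = 10856.0 / 129.53 ≈ 83.8 mL/min
49.0 vs 83.8 mL/min → Patient 2 is higher.

Patient 2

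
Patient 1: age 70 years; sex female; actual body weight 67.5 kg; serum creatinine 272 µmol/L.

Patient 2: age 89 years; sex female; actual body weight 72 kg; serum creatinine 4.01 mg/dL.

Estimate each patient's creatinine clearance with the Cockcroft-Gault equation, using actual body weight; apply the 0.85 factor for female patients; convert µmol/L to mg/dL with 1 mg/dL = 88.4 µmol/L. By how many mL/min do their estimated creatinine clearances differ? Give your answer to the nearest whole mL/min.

Patient 1: SCr = 272 / 88.4 = 3.077 mg/dL
Patient 1: CrCl = (140 − 70) × 67.5 / (72 × 3.077) × 0.85 = 4725.0 / 221.54 × 0.85 ≈ 18.1 mL/min
Patient 2: CrCl = (140 − 89) × 72 / (72 × 4.01) × 0.85 = 3672.0 / 288.72 × 0.85 ≈ 10.8 mL/min
|18.1 − 10.8| = 7.3 mL/min

7 mL/min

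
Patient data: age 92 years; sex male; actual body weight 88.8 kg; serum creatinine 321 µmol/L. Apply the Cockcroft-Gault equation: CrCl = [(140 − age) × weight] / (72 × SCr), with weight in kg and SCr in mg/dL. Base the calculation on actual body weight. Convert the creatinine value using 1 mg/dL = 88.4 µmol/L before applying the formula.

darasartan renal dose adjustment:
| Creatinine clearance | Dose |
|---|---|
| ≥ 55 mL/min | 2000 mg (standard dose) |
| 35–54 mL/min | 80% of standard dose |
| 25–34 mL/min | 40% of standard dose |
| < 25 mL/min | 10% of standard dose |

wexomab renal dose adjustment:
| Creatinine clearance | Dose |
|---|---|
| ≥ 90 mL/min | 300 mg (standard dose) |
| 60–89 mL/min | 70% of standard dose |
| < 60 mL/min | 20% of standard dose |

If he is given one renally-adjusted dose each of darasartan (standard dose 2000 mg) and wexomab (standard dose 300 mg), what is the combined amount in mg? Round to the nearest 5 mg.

260 mg

SCr = 321 / 88.4 = 3.631 mg/dL
CrCl = (140 − 92) × 88.8 / (72 × 3.631) = 4262.4 / 261.43 ≈ 16.3 mL/min
CrCl ≈ 16 mL/min.
darasartan: < 25 mL/min → 10% of 2000 mg = 200 mg.
wexomab: < 60 mL/min → 20% of 300 mg = 60 mg.
Total = 200 + 60 = 260 mg.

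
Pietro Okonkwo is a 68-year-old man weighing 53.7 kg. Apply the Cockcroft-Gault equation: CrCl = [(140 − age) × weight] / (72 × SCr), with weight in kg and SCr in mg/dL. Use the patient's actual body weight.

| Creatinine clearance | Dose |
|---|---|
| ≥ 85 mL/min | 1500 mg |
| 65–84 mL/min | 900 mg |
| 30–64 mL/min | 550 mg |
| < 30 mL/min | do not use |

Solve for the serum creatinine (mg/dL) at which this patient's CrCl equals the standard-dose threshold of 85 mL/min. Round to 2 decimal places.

Standard dose requires CrCl ≥ 85 mL/min.
Set (140 − 68) × 53.7 / (72 × SCr) = 85
SCr = (140 − 68) × 53.7 / (72 × 85) = 0.632 mg/dL

0.63 mg/dL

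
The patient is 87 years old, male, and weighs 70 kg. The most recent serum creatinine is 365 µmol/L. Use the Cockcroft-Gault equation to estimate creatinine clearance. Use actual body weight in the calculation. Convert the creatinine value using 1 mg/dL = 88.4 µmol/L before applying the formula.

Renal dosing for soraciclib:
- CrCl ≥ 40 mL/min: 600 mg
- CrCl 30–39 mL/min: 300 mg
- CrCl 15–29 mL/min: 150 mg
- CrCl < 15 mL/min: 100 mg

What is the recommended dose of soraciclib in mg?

SCr = 365 / 88.4 = 4.129 mg/dL
CrCl = (140 − 87) × 70 / (72 × 4.129) = 3710.0 / 297.29 ≈ 12.5 mL/min
CrCl ≈ 12 mL/min → bracket < 15 mL/min.
Dose for this bracket: 100 mg.

100 mg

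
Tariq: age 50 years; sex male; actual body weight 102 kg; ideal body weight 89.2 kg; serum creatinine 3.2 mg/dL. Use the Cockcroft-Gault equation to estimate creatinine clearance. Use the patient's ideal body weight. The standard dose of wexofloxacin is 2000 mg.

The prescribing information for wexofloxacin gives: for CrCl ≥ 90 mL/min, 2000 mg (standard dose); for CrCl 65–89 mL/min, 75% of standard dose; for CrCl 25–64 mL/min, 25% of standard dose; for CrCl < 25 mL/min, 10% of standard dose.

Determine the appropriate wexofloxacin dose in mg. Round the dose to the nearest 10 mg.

CrCl = (140 − 50) × 89.2 / (72 × 3.2) = 8028.0 / 230.40 ≈ 34.8 mL/min
CrCl ≈ 35 mL/min → bracket 25–64 mL/min.
25% of 2000 mg = 500 mg

500 mg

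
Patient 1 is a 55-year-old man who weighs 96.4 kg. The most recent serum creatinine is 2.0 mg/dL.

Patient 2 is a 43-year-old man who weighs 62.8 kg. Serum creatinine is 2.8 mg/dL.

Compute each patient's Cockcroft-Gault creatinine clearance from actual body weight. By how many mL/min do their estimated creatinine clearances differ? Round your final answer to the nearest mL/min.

27 mL/min

Patient 1: CrCl = (140 − 55) × 96.4 / (72 × 2) = 8194.0 / 144.00 ≈ 56.9 mL/min
Patient 2: CrCl = (140 − 43) × 62.8 / (72 × 2.8) = 6091.6 / 201.60 ≈ 30.2 mL/min
|56.9 − 30.2| = 26.7 mL/min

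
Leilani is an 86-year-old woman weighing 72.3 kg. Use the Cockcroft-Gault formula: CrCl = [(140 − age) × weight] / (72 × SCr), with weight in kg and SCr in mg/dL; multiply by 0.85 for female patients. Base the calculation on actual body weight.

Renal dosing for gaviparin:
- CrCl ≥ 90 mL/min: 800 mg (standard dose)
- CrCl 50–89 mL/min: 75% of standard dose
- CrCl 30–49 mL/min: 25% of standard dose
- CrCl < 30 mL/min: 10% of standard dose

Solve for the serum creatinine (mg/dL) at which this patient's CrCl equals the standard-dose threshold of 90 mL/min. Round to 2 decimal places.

0.51 mg/dL

Standard dose requires CrCl ≥ 90 mL/min.
Set (140 − 86) × 72.3 × 0.85 / (72 × SCr) = 90
SCr = (140 − 86) × 72.3 × 0.85 / (72 × 90) = 0.512 mg/dL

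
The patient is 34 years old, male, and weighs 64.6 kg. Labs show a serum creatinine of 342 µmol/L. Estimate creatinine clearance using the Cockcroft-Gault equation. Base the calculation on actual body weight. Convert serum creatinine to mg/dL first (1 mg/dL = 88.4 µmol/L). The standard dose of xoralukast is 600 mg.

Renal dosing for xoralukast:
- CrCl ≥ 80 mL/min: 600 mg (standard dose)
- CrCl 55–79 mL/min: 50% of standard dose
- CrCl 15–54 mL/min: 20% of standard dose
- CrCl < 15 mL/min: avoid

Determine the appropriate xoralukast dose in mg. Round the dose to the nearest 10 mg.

SCr = 342 / 88.4 = 3.869 mg/dL
CrCl = (140 − 34) × 64.6 / (72 × 3.869) = 6847.6 / 278.57 ≈ 24.6 mL/min
CrCl ≈ 25 mL/min → bracket 15–54 mL/min.
20% of 600 mg = 120 mg

120 mg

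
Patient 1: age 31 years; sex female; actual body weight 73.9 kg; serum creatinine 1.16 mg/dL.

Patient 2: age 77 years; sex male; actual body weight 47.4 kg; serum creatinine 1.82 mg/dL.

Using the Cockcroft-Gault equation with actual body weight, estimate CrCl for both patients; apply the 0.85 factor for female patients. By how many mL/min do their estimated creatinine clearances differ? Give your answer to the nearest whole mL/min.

59 mL/min

Patient 1: CrCl = (140 − 31) × 73.9 / (72 × 1.16) × 0.85 = 8055.1 / 83.52 × 0.85 ≈ 82.0 mL/min
Patient 2: CrCl = (140 − 77) × 47.4 / (72 × 1.82) = 2986.2 / 131.04 ≈ 22.8 mL/min
|82.0 − 22.8| = 59.2 mL/min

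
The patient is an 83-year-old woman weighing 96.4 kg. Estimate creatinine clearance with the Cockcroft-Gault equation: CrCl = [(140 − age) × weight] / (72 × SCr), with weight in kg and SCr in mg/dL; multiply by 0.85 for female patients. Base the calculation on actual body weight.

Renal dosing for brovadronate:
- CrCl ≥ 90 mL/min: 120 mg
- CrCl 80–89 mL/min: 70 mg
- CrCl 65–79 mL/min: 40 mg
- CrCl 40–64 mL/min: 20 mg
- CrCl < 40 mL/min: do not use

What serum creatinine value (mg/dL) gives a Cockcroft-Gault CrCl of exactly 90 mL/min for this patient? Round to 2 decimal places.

Standard dose requires CrCl ≥ 90 mL/min.
Set (140 − 83) × 96.4 × 0.85 / (72 × SCr) = 90
SCr = (140 − 83) × 96.4 × 0.85 / (72 × 90) = 0.721 mg/dL

0.72 mg/dL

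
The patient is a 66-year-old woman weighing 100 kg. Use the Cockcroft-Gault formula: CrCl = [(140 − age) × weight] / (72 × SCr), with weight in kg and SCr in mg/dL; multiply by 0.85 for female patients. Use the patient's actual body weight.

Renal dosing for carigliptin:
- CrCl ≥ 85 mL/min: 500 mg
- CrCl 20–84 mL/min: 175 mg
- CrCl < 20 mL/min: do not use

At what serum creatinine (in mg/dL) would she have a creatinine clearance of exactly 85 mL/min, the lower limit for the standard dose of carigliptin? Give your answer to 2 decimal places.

1.03 mg/dL

Standard dose requires CrCl ≥ 85 mL/min.
Set (140 − 66) × 100 × 0.85 / (72 × SCr) = 85
SCr = (140 − 66) × 100 × 0.85 / (72 × 85) = 1.028 mg/dL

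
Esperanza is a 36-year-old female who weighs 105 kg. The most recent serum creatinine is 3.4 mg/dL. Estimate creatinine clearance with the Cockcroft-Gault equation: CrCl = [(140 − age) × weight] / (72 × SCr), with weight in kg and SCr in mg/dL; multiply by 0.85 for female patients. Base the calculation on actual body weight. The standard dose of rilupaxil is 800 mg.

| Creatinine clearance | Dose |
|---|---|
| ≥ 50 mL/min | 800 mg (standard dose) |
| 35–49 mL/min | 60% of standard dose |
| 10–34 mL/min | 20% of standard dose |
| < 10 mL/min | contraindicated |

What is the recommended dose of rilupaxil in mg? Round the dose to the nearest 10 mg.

CrCl = (140 − 36) × 105 / (72 × 3.4) × 0.85 = 10920.0 / 244.80 × 0.85 ≈ 37.9 mL/min
CrCl ≈ 38 mL/min → bracket 35–49 mL/min.
60% of 800 mg = 480 mg

480 mg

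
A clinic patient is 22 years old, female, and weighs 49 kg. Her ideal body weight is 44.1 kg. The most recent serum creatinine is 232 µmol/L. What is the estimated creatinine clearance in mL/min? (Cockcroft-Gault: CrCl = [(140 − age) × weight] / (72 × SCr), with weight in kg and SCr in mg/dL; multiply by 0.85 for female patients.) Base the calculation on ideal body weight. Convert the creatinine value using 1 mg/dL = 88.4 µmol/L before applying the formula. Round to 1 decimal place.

SCr = 232 / 88.4 = 2.624 mg/dL
CrCl = (140 − 22) × 44.1 / (72 × 2.624) × 0.85 = 5203.8 / 188.93 × 0.85 ≈ 23.4 mL/min

23.4 mL/min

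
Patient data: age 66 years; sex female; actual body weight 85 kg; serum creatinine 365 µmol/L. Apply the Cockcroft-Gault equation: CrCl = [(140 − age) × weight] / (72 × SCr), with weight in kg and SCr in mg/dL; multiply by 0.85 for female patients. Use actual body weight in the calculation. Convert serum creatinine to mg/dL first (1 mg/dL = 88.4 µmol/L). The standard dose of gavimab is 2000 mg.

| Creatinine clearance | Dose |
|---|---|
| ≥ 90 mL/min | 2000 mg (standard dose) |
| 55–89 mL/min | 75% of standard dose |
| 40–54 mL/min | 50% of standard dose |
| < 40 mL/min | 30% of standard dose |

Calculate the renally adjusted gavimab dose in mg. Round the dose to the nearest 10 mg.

600 mg

SCr = 365 / 88.4 = 4.129 mg/dL
CrCl = (140 − 66) × 85 / (72 × 4.129) × 0.85 = 6290.0 / 297.29 × 0.85 ≈ 18.0 mL/min
CrCl ≈ 18 mL/min → bracket < 40 mL/min.
30% of 2000 mg = 600 mg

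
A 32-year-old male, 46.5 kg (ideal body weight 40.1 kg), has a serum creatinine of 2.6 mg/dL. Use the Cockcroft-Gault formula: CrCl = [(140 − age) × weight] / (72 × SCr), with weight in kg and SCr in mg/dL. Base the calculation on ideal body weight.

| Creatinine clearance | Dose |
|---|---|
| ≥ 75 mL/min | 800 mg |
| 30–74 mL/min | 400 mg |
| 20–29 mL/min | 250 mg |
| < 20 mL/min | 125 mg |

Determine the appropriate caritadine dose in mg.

CrCl = (140 − 32) × 40.1 / (72 × 2.6) = 4330.8 / 187.20 ≈ 23.1 mL/min
CrCl ≈ 23 mL/min → bracket 20–29 mL/min.
Dose for this bracket: 250 mg.

250 mg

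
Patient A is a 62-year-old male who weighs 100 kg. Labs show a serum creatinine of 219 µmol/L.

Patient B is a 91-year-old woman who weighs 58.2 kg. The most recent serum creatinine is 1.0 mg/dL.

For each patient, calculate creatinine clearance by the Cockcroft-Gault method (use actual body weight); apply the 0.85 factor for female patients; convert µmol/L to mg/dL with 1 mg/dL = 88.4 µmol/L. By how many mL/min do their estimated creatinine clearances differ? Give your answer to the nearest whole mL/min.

10 mL/min

Patient A: SCr = 219 / 88.4 = 2.477 mg/dL
Patient A: CrCl = (140 − 62) × 100 / (72 × 2.477) = 7800.0 / 178.34 ≈ 43.7 mL/min
Patient B: CrCl = (140 − 91) × 58.2 / (72 × 1) × 0.85 = 2851.8 / 72.00 × 0.85 ≈ 33.7 mL/min
|43.7 − 33.7| = 10.0 mL/min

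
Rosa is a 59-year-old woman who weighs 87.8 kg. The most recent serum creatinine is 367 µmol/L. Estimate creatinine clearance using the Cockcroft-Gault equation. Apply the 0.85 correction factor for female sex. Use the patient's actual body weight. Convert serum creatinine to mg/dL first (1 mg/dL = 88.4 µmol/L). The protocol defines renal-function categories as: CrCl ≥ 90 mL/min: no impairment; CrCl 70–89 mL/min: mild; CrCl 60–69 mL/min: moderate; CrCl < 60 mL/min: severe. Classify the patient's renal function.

severe

SCr = 367 / 88.4 = 4.152 mg/dL
CrCl = (140 − 59) × 87.8 / (72 × 4.152) × 0.85 = 7111.8 / 298.94 × 0.85 ≈ 20.2 mL/min
20 mL/min falls in the 'severe' range.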